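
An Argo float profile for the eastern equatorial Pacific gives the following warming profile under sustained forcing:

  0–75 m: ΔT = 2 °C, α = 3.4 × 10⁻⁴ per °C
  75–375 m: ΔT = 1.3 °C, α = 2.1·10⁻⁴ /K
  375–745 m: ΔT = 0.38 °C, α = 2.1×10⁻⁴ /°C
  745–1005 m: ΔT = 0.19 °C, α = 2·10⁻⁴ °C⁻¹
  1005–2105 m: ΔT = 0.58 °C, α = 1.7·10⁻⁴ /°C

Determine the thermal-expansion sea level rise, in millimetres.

Δh ≈ 281 mm

3.4×10⁻⁴ × 75 × 2 = 0.05100 m
75–375 m: 1.3 × 2.1×10⁻⁴ × 300 = 0.08190 m
375–745 m: 370 × 0.38 × 2.1×10⁻⁴ = 0.029526 m
260 × 0.19 × 2×10⁻⁴ = 0.00988 m
0.58 × 1.7×10⁻⁴ × 1100 = 0.10846 m
Δh = 0.05100 + 0.08190 + 0.029526 + 0.00988 + 0.10846 = 0.280766 m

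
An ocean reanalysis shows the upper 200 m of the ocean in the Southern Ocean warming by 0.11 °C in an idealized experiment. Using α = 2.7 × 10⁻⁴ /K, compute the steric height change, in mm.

about 5.9 mm

Δh = αΔT·H = 2.7×10⁻⁴ × 0.11 × 200 = 0.00594 m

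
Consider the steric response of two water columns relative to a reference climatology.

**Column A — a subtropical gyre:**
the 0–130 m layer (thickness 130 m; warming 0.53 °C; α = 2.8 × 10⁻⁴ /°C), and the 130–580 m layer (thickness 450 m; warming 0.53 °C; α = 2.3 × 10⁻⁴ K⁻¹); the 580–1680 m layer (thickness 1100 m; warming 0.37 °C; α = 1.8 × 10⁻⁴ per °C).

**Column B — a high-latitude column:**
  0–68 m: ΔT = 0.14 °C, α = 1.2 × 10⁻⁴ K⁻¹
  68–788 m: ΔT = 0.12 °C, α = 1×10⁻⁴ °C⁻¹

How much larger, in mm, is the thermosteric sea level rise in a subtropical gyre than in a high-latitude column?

A Layer 1: 2.8×10⁻⁴ × 130 × 0.53 = 0.019292 m
A Layer 2: 450 × 0.53 × 2.3×10⁻⁴ = 0.054855 m
A 580–1680 m: 1100 × 0.37 × 1.8×10⁻⁴ = 0.07326 m
A total: 0.147407 m
B 0–68 m: 68 × 0.14 × 1.2×10⁻⁴ = 0.0011424 m
B Layer 2: 0.12 × 720 × 1×10⁻⁴ = 0.00864 m
B total: 0.0097824 m
Difference: 0.147407 − 0.0097824 = 0.1376246 m

138 mm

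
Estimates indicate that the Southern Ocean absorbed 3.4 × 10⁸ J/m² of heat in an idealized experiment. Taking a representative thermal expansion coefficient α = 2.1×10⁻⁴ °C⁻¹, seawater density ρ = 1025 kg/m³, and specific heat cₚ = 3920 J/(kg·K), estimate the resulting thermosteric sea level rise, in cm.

about 1.78 cm

Δh = αQ/(ρcₚ) = 2.1×10⁻⁴ × 3.4×10⁸ / (1025 × 3920) ≈ 0.01777 m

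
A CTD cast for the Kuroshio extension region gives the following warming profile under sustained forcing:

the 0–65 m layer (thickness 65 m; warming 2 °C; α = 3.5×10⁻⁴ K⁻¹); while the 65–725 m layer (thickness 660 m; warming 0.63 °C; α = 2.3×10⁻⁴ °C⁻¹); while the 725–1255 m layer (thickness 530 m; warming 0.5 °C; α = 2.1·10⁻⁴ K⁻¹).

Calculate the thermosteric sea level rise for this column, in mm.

197 mm

Layer 1: 3.5×10⁻⁴ × 65 × 2 = 0.04550 m
0.63 × 2.3×10⁻⁴ × 660 = 0.095634 m
530 × 0.5 × 2.1×10⁻⁴ = 0.05565 m
Δh = 0.04550 + 0.095634 + 0.05565 = 0.196784 m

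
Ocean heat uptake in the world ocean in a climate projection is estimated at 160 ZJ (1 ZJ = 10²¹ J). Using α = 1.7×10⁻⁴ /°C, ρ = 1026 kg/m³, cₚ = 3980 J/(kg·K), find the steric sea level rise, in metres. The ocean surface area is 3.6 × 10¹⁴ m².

Δh ≈ 0.019 m

Per unit area: Q = 160×10²¹ / (3.6×10¹⁴) ≈ 4.444×10⁸ J/m²
Δh = αQ/(ρcₚ) = 1.7×10⁻⁴ × 4.444×10⁸ / (1026 × 3980) ≈ 0.018501 m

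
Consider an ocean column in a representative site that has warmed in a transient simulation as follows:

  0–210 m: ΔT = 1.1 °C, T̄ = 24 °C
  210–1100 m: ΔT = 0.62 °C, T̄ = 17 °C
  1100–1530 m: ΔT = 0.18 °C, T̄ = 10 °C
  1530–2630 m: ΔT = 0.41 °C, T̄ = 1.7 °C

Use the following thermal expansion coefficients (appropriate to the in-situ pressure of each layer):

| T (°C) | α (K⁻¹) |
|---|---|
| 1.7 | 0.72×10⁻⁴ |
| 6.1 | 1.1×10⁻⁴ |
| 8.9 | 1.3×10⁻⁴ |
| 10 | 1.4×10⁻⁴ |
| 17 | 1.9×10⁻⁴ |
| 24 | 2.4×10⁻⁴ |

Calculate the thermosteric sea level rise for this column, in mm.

Δh ≈ 204 mm

Layer 1 at 24 °C → α = 2.4×10⁻⁴ K⁻¹
Layer 2 at 17 °C → α = 1.9×10⁻⁴ K⁻¹
Layer 3 at 10 °C → α = 1.4×10⁻⁴ K⁻¹
Layer 4 at 1.7 °C → α = 0.72×10⁻⁴ K⁻¹
0–210 m: 210 × 2.4×10⁻⁴ × 1.1 = 0.05544 m
Layer 2: 0.62 × 890 × 1.9×10⁻⁴ = 0.104842 m
Layer 3: 0.18 × 1.4×10⁻⁴ × 430 = 0.010836 m
1530–2630 m: 0.72×10⁻⁴ × 0.41 × 1100 = 0.032472 m
Δh = 0.05544 + 0.104842 + 0.010836 + 0.032472 = 0.20359 m ≈ 204 mm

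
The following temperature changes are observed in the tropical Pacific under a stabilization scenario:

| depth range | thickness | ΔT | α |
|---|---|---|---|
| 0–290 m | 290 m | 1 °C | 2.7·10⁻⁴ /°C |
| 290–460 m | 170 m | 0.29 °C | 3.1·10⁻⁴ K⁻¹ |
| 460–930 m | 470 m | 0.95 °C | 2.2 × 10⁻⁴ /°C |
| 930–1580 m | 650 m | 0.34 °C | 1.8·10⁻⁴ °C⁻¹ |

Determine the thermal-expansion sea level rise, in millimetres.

Layer 1: 2.7×10⁻⁴ × 1 × 290 = 0.07830 m
Layer 2: 0.29 × 170 × 3.1×10⁻⁴ = 0.015283 m
470 × 0.95 × 2.2×10⁻⁴ = 0.09823 m
0.34 × 650 × 1.8×10⁻⁴ = 0.03978 m
Δh = 0.07830 + 0.015283 + 0.09823 + 0.03978 = 0.231593 m

Δh = 230 mm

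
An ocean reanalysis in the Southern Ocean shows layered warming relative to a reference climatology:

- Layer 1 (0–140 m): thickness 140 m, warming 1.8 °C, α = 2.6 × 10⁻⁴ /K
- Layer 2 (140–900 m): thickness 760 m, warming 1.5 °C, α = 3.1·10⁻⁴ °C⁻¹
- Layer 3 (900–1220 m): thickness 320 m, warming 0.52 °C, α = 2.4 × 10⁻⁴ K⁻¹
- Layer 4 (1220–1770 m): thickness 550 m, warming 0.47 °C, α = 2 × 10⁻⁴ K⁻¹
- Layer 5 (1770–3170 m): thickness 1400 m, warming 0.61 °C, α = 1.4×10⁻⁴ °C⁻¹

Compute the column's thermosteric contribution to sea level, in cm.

Δh = 63.0 cm

0–140 m: 2.6×10⁻⁴ × 140 × 1.8 = 0.06552 m
1.5 × 3.1×10⁻⁴ × 760 = 0.35340 m
Layer 3: 0.52 × 320 × 2.4×10⁻⁴ = 0.039936 m
550 × 2×10⁻⁴ × 0.47 = 0.05170 m
1770–3170 m: 1.4×10⁻⁴ × 0.61 × 1400 = 0.11956 m
Δh = 0.06552 + 0.35340 + 0.039936 + 0.05170 + 0.11956 = 0.630116 m ≈ 63.0 cm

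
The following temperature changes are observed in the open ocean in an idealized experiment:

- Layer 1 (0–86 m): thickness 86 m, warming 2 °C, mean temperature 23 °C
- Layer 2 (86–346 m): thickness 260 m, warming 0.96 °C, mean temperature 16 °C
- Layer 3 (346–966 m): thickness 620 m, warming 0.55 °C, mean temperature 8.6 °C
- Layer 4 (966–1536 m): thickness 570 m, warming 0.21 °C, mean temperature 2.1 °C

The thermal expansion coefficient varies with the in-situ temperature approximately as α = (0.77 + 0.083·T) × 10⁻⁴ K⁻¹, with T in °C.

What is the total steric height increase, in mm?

Layer 1: α = (0.77 + 0.083×23)×10⁻⁴ = 2.679×10⁻⁴ K⁻¹
Layer 2: α = (0.77 + 0.083×16)×10⁻⁴ = 2.098×10⁻⁴ K⁻¹
Layer 3: α = (0.77 + 0.083×8.6)×10⁻⁴ = 1.4838×10⁻⁴ K⁻¹
Layer 4: α = (0.77 + 0.083×2.1)×10⁻⁴ = 0.9443×10⁻⁴ K⁻¹
Layer 1: 86 × 2 × 2.679×10⁻⁴ = 0.0460788 m
Layer 2: 260 × 2.098×10⁻⁴ × 0.96 = 0.05236608 m
346–966 m: 620 × 0.55 × 1.4838×10⁻⁴ = 0.05059758 m
Layer 4: 0.9443×10⁻⁴ × 0.21 × 570 = 0.011303271 m
Δh = 0.0460788 + 0.05236608 + 0.05059758 + 0.011303271 = 0.160345731 m ≈ 160 mm

160 mm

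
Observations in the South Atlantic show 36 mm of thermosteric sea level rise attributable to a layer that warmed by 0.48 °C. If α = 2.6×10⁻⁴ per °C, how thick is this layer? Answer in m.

about 290 m

H = Δh/(αΔT) = 0.036 / (2.6×10⁻⁴ × 0.48) ≈ 288.5 m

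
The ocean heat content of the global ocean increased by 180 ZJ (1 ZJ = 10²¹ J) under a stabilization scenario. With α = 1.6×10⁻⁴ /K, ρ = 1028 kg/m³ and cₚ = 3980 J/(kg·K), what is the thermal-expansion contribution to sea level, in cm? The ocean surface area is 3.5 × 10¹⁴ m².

Per unit area: Q = 180×10²¹ / (3.5×10¹⁴) ≈ 5.143×10⁸ J/m²
Δh = αQ/(ρcₚ) = 1.6×10⁻⁴ × 5.143×10⁸ / (1028 × 3980) ≈ 0.020112 m

about 2.0 cm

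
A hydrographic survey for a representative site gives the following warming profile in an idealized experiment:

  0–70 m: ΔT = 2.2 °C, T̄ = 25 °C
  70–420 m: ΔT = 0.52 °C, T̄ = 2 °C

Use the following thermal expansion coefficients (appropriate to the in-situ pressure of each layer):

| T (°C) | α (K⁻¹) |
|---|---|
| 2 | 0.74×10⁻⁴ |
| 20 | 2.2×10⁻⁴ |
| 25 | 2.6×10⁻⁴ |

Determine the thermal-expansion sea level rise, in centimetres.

Layer 1 at 25 °C → α = 2.6×10⁻⁴ K⁻¹
Layer 2 at 2 °C → α = 0.74×10⁻⁴ K⁻¹
Layer 1: 70 × 2.2 × 2.6×10⁻⁴ = 0.04004 m
70–420 m: 0.52 × 0.74×10⁻⁴ × 350 = 0.013468 m
Δh = 0.04004 + 0.013468 = 0.053508 m ≈ 5.35 cm

about 5.35 cm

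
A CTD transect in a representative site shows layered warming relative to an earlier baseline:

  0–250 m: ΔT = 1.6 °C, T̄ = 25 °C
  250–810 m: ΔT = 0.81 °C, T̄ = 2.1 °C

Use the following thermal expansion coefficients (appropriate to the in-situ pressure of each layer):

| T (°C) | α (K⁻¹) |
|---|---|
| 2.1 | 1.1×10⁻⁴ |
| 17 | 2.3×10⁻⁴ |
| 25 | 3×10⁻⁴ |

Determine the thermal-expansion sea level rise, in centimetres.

17 cm

Layer 1 at 25 °C → α = 3×10⁻⁴ K⁻¹
Layer 2 at 2.1 °C → α = 1.1×10⁻⁴ K⁻¹
250 × 3×10⁻⁴ × 1.6 = 0.12000 m
Layer 2: 560 × 1.1×10⁻⁴ × 0.81 = 0.049896 m
Δh = 0.12000 + 0.049896 = 0.169896 m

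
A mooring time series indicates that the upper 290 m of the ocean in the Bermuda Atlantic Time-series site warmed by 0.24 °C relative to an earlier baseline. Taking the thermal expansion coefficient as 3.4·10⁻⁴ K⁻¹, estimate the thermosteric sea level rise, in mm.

Δh = αΔT·H = 3.4×10⁻⁴ × 0.24 × 290 = 0.023664 m

Δh = 24 mm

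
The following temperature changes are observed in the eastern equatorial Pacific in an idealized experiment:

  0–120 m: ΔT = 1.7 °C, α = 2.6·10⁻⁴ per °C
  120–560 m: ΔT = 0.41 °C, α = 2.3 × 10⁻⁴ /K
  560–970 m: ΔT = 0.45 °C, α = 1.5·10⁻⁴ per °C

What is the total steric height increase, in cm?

0–120 m: 120 × 2.6×10⁻⁴ × 1.7 = 0.05304 m
Layer 2: 0.41 × 440 × 2.3×10⁻⁴ = 0.041492 m
Layer 3: 1.5×10⁻⁴ × 0.45 × 410 = 0.027675 m
Δh = 0.05304 + 0.041492 + 0.027675 = 0.122207 m

about 12 cm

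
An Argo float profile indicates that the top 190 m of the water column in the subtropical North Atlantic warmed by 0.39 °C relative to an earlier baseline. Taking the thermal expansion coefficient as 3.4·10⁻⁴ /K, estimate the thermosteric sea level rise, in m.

Δh = 0.0252 m

Δh = αΔT·H = 3.4×10⁻⁴ × 0.39 × 190 = 0.025194 m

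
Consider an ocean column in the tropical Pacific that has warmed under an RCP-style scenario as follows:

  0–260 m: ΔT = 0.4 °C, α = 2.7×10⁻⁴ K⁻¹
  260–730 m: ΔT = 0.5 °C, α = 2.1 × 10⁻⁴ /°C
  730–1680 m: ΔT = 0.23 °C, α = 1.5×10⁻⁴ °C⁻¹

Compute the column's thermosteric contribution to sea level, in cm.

Δh ≈ 11.0 cm

0–260 m: 2.7×10⁻⁴ × 0.4 × 260 = 0.02808 m
0.5 × 470 × 2.1×10⁻⁴ = 0.04935 m
950 × 0.23 × 1.5×10⁻⁴ = 0.032775 m
Δh = 0.02808 + 0.04935 + 0.032775 = 0.110205 m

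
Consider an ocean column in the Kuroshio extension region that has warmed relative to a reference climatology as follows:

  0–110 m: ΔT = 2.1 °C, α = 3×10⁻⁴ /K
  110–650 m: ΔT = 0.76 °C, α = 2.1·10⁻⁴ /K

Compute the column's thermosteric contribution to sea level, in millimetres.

Layer 1: 110 × 2.1 × 3×10⁻⁴ = 0.06930 m
540 × 0.76 × 2.1×10⁻⁴ = 0.086184 m
Δh = 0.06930 + 0.086184 = 0.155484 m ≈ 155 mm

Δh ≈ 155 mm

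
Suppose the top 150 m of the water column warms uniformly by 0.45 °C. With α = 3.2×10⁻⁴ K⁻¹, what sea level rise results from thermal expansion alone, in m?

0.022 m

Δh = αΔT·H = 3.2×10⁻⁴ × 0.45 × 150 = 0.02160 m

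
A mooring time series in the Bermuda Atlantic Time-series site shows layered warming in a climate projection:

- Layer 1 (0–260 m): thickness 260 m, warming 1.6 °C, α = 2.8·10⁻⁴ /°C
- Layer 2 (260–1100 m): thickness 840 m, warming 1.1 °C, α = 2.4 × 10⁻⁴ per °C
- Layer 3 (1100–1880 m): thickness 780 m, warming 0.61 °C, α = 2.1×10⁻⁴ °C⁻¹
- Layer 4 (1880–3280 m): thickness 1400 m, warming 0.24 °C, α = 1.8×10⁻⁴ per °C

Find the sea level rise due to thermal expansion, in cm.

about 49.9 cm

0–260 m: 260 × 1.6 × 2.8×10⁻⁴ = 0.11648 m
260–1100 m: 2.4×10⁻⁴ × 840 × 1.1 = 0.22176 m
1100–1880 m: 2.1×10⁻⁴ × 780 × 0.61 = 0.099918 m
1880–3280 m: 1.8×10⁻⁴ × 0.24 × 1400 = 0.06048 m
Δh = 0.11648 + 0.22176 + 0.099918 + 0.06048 = 0.498638 m ≈ 49.9 cm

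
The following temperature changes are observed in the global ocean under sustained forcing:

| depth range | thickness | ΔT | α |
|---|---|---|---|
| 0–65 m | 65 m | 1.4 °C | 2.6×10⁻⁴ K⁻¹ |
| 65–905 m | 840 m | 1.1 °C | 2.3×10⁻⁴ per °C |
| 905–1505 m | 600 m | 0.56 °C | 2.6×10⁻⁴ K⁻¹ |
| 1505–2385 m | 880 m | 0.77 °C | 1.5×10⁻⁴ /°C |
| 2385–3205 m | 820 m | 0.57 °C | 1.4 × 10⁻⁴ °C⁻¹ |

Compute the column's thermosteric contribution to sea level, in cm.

Layer 1: 1.4 × 2.6×10⁻⁴ × 65 = 0.02366 m
65–905 m: 1.1 × 2.3×10⁻⁴ × 840 = 0.21252 m
905–1505 m: 2.6×10⁻⁴ × 600 × 0.56 = 0.08736 m
1.5×10⁻⁴ × 0.77 × 880 = 0.10164 m
2385–3205 m: 820 × 1.4×10⁻⁴ × 0.57 = 0.065436 m
Δh = 0.02366 + 0.21252 + 0.08736 + 0.10164 + 0.065436 = 0.490616 m

49 cm of thermosteric rise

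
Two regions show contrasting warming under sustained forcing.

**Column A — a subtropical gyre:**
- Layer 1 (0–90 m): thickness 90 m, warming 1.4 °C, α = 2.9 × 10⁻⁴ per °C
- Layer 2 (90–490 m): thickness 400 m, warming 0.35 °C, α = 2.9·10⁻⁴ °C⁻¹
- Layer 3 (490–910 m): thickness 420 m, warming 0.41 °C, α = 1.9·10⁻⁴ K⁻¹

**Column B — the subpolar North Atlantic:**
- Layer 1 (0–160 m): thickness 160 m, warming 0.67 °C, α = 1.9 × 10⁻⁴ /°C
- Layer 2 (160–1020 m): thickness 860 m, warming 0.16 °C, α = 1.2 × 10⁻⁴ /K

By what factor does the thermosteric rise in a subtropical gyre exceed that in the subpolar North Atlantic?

≈ 2.98×

A 2.9×10⁻⁴ × 1.4 × 90 = 0.03654 m
A 90–490 m: 2.9×10⁻⁴ × 400 × 0.35 = 0.04060 m
A 490–910 m: 1.9×10⁻⁴ × 420 × 0.41 = 0.032718 m
A total: 0.109858 m
B 0.67 × 160 × 1.9×10⁻⁴ = 0.020368 m
B 160–1020 m: 1.2×10⁻⁴ × 860 × 0.16 = 0.016512 m
B total: 0.03688 m
Ratio: 0.109858 / 0.03688 ≈ 2.979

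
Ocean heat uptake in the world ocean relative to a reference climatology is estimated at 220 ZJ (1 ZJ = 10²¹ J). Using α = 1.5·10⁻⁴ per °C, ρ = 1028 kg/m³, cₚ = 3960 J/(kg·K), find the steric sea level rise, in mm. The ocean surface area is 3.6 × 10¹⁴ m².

Per unit area: Q = 220×10²¹ / (3.6×10¹⁴) ≈ 6.111×10⁸ J/m²
Δh = αQ/(ρcₚ) = 1.5×10⁻⁴ × 6.111×10⁸ / (1028 × 3960) ≈ 0.022517 m

about 23 mm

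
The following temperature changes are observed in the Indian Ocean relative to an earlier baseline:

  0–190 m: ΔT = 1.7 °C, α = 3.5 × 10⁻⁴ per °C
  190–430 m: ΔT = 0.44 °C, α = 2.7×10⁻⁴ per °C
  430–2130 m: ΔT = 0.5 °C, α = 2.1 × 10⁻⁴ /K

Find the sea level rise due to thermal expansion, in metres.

Layer 1: 3.5×10⁻⁴ × 1.7 × 190 = 0.11305 m
0.44 × 240 × 2.7×10⁻⁴ = 0.028512 m
430–2130 m: 0.5 × 2.1×10⁻⁴ × 1700 = 0.17850 m
Δh = 0.11305 + 0.028512 + 0.17850 = 0.320062 m

about 0.320 m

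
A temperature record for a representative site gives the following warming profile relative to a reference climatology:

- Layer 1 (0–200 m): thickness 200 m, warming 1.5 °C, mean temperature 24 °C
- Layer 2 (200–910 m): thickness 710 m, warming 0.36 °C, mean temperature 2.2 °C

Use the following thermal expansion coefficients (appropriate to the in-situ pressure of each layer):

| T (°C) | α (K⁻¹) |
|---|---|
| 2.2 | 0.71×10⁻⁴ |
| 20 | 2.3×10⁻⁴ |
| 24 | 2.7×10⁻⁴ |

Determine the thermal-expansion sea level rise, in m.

0.099 m of thermosteric rise

Layer 1 at 24 °C → α = 2.7×10⁻⁴ K⁻¹
Layer 2 at 2.2 °C → α = 0.71×10⁻⁴ K⁻¹
2.7×10⁻⁴ × 1.5 × 200 = 0.08100 m
0.71×10⁻⁴ × 0.36 × 710 = 0.0181476 m
Δh = 0.08100 + 0.0181476 = 0.0991476 m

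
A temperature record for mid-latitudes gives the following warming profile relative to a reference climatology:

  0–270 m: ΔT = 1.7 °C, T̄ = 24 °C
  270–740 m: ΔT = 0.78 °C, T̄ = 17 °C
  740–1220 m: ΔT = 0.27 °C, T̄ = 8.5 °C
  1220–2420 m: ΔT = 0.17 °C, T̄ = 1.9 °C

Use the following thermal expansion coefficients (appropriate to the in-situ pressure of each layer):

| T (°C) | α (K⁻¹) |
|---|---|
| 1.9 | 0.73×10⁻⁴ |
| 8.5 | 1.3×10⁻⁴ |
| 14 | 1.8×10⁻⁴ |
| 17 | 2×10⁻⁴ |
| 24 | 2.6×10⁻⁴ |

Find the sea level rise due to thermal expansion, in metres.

Layer 1 at 24 °C → α = 2.6×10⁻⁴ K⁻¹
Layer 2 at 17 °C → α = 2×10⁻⁴ K⁻¹
Layer 3 at 8.5 °C → α = 1.3×10⁻⁴ K⁻¹
Layer 4 at 1.9 °C → α = 0.73×10⁻⁴ K⁻¹
Layer 1: 270 × 1.7 × 2.6×10⁻⁴ = 0.11934 m
2×10⁻⁴ × 470 × 0.78 = 0.07332 m
Layer 3: 1.3×10⁻⁴ × 0.27 × 480 = 0.016848 m
Layer 4: 0.17 × 1200 × 0.73×10⁻⁴ = 0.014892 m
Δh = 0.11934 + 0.07332 + 0.016848 + 0.014892 = 0.22440 m

0.224 m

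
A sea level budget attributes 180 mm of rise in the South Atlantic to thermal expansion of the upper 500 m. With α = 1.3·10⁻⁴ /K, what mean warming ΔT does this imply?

ΔT ≈ 2.8 °C

ΔT = Δh/(αH) = 0.18 / (1.3×10⁻⁴ × 500) ≈ 2.769 °C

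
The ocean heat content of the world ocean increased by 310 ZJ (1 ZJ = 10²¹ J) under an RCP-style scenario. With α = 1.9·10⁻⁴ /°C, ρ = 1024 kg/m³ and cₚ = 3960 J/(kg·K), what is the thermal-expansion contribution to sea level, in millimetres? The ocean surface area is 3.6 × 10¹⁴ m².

Δh = 40.3 mm

Per unit area: Q = 310×10²¹ / (3.6×10¹⁴) ≈ 8.611×10⁸ J/m²
Δh = αQ/(ρcₚ) = 1.9×10⁻⁴ × 8.611×10⁸ / (1024 × 3960) ≈ 0.040347 m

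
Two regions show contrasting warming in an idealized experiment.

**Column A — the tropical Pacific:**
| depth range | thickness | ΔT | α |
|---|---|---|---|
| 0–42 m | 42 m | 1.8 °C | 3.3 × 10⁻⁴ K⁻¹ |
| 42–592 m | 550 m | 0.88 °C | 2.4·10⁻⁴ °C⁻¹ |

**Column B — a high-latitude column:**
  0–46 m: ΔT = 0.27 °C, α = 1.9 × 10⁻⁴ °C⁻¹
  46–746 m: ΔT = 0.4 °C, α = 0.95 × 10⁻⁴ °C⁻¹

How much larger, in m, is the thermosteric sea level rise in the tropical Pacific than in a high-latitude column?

0.112 m larger

A 3.3×10⁻⁴ × 1.8 × 42 = 0.024948 m
A Layer 2: 550 × 2.4×10⁻⁴ × 0.88 = 0.11616 m
A total: 0.141108 m
B 1.9×10⁻⁴ × 0.27 × 46 = 0.0023598 m
B 0.95×10⁻⁴ × 0.4 × 700 = 0.02660 m
B total: 0.0289598 m
Difference: 0.141108 − 0.0289598 = 0.1121482 m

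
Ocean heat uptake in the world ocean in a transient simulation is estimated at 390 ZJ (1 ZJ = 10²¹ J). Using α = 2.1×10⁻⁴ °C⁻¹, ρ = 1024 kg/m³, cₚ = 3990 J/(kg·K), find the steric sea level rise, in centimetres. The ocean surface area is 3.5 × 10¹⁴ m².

5.7 cm of thermosteric rise

Per unit area: Q = 390×10²¹ / (3.5×10¹⁴) ≈ 1.114×10⁹ J/m²
Δh = αQ/(ρcₚ) = 2.1×10⁻⁴ × 1.114×10⁹ / (1024 × 3990) ≈ 0.057257 m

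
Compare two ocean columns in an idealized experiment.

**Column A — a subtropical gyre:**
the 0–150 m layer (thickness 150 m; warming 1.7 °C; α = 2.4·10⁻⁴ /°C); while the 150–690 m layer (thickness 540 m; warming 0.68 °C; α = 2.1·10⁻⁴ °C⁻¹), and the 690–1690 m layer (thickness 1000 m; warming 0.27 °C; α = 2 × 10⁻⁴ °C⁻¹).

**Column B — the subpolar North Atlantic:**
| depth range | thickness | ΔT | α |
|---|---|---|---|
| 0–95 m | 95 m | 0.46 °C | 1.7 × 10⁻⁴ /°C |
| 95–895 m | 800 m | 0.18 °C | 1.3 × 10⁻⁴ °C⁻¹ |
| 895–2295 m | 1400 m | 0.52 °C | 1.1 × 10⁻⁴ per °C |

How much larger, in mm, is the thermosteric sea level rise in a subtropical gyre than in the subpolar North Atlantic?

A 150 × 1.7 × 2.4×10⁻⁴ = 0.06120 m
A 540 × 0.68 × 2.1×10⁻⁴ = 0.077112 m
A 690–1690 m: 1000 × 0.27 × 2×10⁻⁴ = 0.05400 m
A total: 0.192312 m
B 95 × 0.46 × 1.7×10⁻⁴ = 0.007429 m
B Layer 2: 800 × 1.3×10⁻⁴ × 0.18 = 0.01872 m
B 895–2295 m: 1.1×10⁻⁴ × 1400 × 0.52 = 0.08008 m
B total: 0.106229 m
Difference: 0.192312 − 0.106229 = 0.086083 m

86 mm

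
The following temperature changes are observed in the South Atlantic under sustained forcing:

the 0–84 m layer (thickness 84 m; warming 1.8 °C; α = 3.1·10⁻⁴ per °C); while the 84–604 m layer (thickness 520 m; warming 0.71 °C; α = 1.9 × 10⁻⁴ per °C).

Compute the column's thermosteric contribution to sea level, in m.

0.117 m

3.1×10⁻⁴ × 1.8 × 84 = 0.046872 m
84–604 m: 0.71 × 1.9×10⁻⁴ × 520 = 0.070148 m
Δh = 0.046872 + 0.070148 = 0.11702 m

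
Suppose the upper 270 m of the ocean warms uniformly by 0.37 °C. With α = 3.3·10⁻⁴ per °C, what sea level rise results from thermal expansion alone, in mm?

33.0 mm of thermosteric rise

Δh = αΔT·H = 3.3×10⁻⁴ × 0.37 × 270 = 0.032967 m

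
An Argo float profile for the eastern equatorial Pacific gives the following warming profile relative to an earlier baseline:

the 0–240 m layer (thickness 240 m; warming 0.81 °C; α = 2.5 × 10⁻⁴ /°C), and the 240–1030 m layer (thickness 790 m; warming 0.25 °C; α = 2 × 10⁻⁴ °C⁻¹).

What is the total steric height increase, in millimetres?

2.5×10⁻⁴ × 240 × 0.81 = 0.04860 m
240–1030 m: 2×10⁻⁴ × 0.25 × 790 = 0.03950 m
Δh = 0.04860 + 0.03950 = 0.08810 m

Δh ≈ 88.1 mm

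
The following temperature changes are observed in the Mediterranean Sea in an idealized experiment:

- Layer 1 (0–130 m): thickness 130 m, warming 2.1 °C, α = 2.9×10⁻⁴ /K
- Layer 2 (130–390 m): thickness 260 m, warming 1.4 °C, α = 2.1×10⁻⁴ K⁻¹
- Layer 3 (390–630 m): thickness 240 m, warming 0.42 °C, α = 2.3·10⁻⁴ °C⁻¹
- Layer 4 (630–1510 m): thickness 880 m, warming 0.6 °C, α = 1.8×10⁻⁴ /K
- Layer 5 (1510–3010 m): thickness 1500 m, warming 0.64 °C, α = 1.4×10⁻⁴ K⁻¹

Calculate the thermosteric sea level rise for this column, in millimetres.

Δh = 408 mm

0–130 m: 130 × 2.1 × 2.9×10⁻⁴ = 0.07917 m
130–390 m: 1.4 × 2.1×10⁻⁴ × 260 = 0.07644 m
390–630 m: 240 × 2.3×10⁻⁴ × 0.42 = 0.023184 m
630–1510 m: 0.6 × 1.8×10⁻⁴ × 880 = 0.09504 m
1510–3010 m: 1500 × 1.4×10⁻⁴ × 0.64 = 0.13440 m
Δh = 0.07917 + 0.07644 + 0.023184 + 0.09504 + 0.13440 = 0.408234 m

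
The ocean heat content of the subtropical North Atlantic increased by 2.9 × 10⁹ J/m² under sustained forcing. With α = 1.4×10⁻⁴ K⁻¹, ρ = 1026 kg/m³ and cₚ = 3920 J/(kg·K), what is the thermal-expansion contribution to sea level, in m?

about 0.101 m

Δh = αQ/(ρcₚ) = 1.4×10⁻⁴ × 2.9×10⁹ / (1026 × 3920) ≈ 0.10095 m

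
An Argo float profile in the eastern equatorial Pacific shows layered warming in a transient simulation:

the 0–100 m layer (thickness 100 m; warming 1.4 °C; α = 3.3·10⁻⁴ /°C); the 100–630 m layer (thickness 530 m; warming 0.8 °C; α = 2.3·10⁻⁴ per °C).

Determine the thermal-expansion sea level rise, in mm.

Δh ≈ 144 mm

0–100 m: 1.4 × 100 × 3.3×10⁻⁴ = 0.04620 m
Layer 2: 0.8 × 2.3×10⁻⁴ × 530 = 0.09752 m
Δh = 0.04620 + 0.09752 = 0.14372 m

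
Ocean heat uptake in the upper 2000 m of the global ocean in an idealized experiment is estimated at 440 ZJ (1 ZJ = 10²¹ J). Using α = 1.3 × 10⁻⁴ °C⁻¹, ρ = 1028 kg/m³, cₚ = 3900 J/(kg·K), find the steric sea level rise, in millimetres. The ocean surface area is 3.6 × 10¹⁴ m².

39.6 mm

Per unit area: Q = 440×10²¹ / (3.6×10¹⁴) ≈ 1.222×10⁹ J/m²
Δh = αQ/(ρcₚ) = 1.3×10⁻⁴ × 1.222×10⁹ / (1028 × 3900) ≈ 0.039624 m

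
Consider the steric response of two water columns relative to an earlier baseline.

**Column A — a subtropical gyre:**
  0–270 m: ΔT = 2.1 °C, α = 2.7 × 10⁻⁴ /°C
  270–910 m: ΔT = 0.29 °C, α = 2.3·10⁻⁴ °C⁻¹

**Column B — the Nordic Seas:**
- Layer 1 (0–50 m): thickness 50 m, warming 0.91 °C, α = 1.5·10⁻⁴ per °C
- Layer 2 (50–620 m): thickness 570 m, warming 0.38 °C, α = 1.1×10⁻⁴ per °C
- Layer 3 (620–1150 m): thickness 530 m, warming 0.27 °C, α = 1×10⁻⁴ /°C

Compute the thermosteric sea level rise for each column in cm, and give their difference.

A: 20 cm; B: 4.5 cm; difference 15 cm

A Layer 1: 270 × 2.1 × 2.7×10⁻⁴ = 0.15309 m
A 270–910 m: 2.3×10⁻⁴ × 640 × 0.29 = 0.042688 m
A total: 0.195778 m
B 0.91 × 1.5×10⁻⁴ × 50 = 0.006825 m
B Layer 2: 0.38 × 570 × 1.1×10⁻⁴ = 0.023826 m
B 1×10⁻⁴ × 530 × 0.27 = 0.01431 m
B total: 0.044961 m
Difference: 0.195778 − 0.044961 = 0.150817 m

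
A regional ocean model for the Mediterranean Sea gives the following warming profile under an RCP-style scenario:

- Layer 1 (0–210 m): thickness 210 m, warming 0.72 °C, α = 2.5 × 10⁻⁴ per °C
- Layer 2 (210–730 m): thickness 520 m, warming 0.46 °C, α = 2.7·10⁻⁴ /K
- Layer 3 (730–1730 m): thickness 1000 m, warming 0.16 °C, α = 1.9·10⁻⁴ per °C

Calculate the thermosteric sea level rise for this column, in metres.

Δh = 0.13 m

2.5×10⁻⁴ × 210 × 0.72 = 0.03780 m
Layer 2: 2.7×10⁻⁴ × 0.46 × 520 = 0.064584 m
730–1730 m: 1.9×10⁻⁴ × 1000 × 0.16 = 0.03040 m
Δh = 0.03780 + 0.064584 + 0.03040 = 0.132784 m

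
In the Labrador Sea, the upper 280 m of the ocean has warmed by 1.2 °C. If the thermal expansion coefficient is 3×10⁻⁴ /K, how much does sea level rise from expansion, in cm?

Δh = αΔT·H = 3×10⁻⁴ × 1.2 × 280 = 0.10080 m

10 cm of thermosteric rise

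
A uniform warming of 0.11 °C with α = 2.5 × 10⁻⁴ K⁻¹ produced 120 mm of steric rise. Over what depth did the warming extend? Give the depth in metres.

H = Δh/(αΔT) = 0.12 / (2.5×10⁻⁴ × 0.11) ≈ 4364 m

4360 m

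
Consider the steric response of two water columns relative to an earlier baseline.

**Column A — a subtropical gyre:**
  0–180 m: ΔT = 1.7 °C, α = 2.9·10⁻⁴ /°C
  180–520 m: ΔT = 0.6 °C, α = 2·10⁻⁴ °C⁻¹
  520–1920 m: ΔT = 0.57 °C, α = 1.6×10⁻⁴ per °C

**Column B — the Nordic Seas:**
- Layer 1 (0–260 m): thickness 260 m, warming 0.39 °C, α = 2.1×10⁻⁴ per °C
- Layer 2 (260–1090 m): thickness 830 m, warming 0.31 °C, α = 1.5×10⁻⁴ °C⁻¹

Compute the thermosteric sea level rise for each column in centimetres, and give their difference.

Δh_A ≈ 26 cm, Δh_B ≈ 6.0 cm; difference ≈ 20 cm

A 0–180 m: 2.9×10⁻⁴ × 1.7 × 180 = 0.08874 m
A Layer 2: 0.6 × 2×10⁻⁴ × 340 = 0.04080 m
A Layer 3: 1.6×10⁻⁴ × 1400 × 0.57 = 0.12768 m
A total: 0.25722 m
B Layer 1: 260 × 0.39 × 2.1×10⁻⁴ = 0.021294 m
B Layer 2: 830 × 0.31 × 1.5×10⁻⁴ = 0.038595 m
B total: 0.059889 m
Difference: 0.25722 − 0.059889 = 0.197331 m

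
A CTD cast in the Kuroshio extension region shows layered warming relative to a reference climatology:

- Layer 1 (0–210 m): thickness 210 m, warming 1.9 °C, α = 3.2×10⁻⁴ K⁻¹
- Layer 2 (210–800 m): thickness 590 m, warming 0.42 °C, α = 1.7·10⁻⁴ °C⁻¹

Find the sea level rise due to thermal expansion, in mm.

about 170 mm

210 × 3.2×10⁻⁴ × 1.9 = 0.12768 m
210–800 m: 0.42 × 590 × 1.7×10⁻⁴ = 0.042126 m
Δh = 0.12768 + 0.042126 = 0.169806 m ≈ 170 mm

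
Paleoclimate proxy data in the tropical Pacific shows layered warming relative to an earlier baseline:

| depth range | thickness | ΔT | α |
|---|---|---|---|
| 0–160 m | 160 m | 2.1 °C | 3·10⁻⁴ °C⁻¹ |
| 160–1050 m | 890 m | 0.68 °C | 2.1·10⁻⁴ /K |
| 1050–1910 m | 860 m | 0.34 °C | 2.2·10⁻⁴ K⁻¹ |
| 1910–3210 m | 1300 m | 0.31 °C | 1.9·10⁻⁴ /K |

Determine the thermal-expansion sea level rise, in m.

0–160 m: 2.1 × 3×10⁻⁴ × 160 = 0.10080 m
160–1050 m: 890 × 2.1×10⁻⁴ × 0.68 = 0.127092 m
1050–1910 m: 0.34 × 860 × 2.2×10⁻⁴ = 0.064328 m
1.9×10⁻⁴ × 1300 × 0.31 = 0.07657 m
Δh = 0.10080 + 0.127092 + 0.064328 + 0.07657 = 0.36879 m

0.369 m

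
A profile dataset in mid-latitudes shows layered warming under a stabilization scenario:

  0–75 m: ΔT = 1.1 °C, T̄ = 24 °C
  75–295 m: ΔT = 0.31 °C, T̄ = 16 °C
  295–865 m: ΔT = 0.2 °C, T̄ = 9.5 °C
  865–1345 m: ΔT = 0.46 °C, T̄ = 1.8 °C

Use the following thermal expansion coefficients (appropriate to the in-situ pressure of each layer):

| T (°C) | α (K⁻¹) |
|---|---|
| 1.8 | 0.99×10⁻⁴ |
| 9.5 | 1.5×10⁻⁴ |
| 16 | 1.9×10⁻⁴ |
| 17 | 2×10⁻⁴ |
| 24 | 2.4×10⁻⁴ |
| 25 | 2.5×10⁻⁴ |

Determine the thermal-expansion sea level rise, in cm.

Layer 1 at 24 °C → α = 2.4×10⁻⁴ K⁻¹
Layer 2 at 16 °C → α = 1.9×10⁻⁴ K⁻¹
Layer 3 at 9.5 °C → α = 1.5×10⁻⁴ K⁻¹
Layer 4 at 1.8 °C → α = 0.99×10⁻⁴ K⁻¹
Layer 1: 75 × 1.1 × 2.4×10⁻⁴ = 0.01980 m
Layer 2: 1.9×10⁻⁴ × 0.31 × 220 = 0.012958 m
295–865 m: 0.2 × 1.5×10⁻⁴ × 570 = 0.01710 m
Layer 4: 0.99×10⁻⁴ × 0.46 × 480 = 0.0218592 m
Δh = 0.01980 + 0.012958 + 0.01710 + 0.0218592 = 0.0717172 m

7.17 cm of thermosteric rise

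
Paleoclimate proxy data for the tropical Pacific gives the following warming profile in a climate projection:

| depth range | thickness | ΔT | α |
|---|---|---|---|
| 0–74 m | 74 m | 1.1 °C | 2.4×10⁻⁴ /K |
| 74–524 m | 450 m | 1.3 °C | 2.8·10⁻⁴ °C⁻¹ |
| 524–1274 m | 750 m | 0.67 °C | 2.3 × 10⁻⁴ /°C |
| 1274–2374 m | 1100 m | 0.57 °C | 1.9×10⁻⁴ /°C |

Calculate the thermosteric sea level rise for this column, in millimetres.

about 418 mm

Layer 1: 74 × 2.4×10⁻⁴ × 1.1 = 0.019536 m
74–524 m: 2.8×10⁻⁴ × 450 × 1.3 = 0.16380 m
0.67 × 750 × 2.3×10⁻⁴ = 0.115575 m
0.57 × 1100 × 1.9×10⁻⁴ = 0.11913 m
Δh = 0.019536 + 0.16380 + 0.115575 + 0.11913 = 0.418041 m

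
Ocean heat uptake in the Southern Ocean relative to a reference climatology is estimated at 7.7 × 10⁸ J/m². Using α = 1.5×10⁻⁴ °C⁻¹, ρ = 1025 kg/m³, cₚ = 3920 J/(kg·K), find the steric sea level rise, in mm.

Δh = 29 mm

Δh = αQ/(ρcₚ) = 1.5×10⁻⁴ × 7.7×10⁸ / (1025 × 3920) ≈ 0.028746 m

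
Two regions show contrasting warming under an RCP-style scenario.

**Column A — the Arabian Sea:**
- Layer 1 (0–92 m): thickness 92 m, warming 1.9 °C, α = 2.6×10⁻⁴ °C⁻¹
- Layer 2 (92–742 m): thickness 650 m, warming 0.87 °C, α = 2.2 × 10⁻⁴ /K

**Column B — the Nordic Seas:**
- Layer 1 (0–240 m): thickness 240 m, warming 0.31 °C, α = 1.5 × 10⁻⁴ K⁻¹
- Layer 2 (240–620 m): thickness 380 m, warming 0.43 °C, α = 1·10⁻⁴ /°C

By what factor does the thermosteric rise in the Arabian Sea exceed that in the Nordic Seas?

6.18

A Layer 1: 1.9 × 92 × 2.6×10⁻⁴ = 0.045448 m
A Layer 2: 0.87 × 650 × 2.2×10⁻⁴ = 0.12441 m
A total: 0.169858 m
B 1.5×10⁻⁴ × 240 × 0.31 = 0.01116 m
B 0.43 × 380 × 1×10⁻⁴ = 0.01634 m
B total: 0.02750 m
Ratio: 0.169858 / 0.02750 ≈ 6.177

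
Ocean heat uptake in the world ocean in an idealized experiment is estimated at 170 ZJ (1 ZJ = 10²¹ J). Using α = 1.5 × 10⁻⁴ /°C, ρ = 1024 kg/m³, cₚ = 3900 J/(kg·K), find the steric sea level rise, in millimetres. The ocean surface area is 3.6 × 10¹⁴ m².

Per unit area: Q = 170×10²¹ / (3.6×10¹⁴) ≈ 4.722×10⁸ J/m²
Δh = αQ/(ρcₚ) = 1.5×10⁻⁴ × 4.722×10⁸ / (1024 × 3900) ≈ 0.017736 m

17.7 mm of thermosteric rise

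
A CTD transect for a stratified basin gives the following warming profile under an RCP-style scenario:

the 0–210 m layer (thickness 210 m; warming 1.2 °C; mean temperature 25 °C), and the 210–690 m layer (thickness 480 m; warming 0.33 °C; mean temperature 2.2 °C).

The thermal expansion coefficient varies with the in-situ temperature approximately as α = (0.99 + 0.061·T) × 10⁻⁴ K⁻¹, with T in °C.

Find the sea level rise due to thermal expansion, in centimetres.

8.12 cm

Layer 1: α = (0.99 + 0.061×25)×10⁻⁴ = 2.515×10⁻⁴ K⁻¹
Layer 2: α = (0.99 + 0.061×2.2)×10⁻⁴ = 1.1242×10⁻⁴ K⁻¹
Layer 1: 210 × 1.2 × 2.515×10⁻⁴ = 0.063378 m
1.1242×10⁻⁴ × 0.33 × 480 = 0.017807328 m
Δh = 0.063378 + 0.017807328 = 0.081185328 m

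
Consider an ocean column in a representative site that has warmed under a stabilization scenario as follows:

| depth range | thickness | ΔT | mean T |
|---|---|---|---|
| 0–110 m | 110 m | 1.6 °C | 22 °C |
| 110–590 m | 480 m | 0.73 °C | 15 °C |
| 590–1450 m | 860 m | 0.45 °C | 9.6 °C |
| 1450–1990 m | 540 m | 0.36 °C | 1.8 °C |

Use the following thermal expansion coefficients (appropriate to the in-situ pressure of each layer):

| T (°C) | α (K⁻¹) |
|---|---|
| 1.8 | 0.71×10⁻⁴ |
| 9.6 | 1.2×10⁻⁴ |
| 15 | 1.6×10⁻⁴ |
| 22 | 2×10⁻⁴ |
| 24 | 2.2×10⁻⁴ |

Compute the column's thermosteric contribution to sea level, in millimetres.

about 152 mm

Layer 1 at 22 °C → α = 2×10⁻⁴ K⁻¹
Layer 2 at 15 °C → α = 1.6×10⁻⁴ K⁻¹
Layer 3 at 9.6 °C → α = 1.2×10⁻⁴ K⁻¹
Layer 4 at 1.8 °C → α = 0.71×10⁻⁴ K⁻¹
Layer 1: 110 × 2×10⁻⁴ × 1.6 = 0.03520 m
110–590 m: 1.6×10⁻⁴ × 0.73 × 480 = 0.056064 m
0.45 × 860 × 1.2×10⁻⁴ = 0.04644 m
0.36 × 540 × 0.71×10⁻⁴ = 0.0138024 m
Δh = 0.03520 + 0.056064 + 0.04644 + 0.0138024 = 0.1515064 m ≈ 152 mm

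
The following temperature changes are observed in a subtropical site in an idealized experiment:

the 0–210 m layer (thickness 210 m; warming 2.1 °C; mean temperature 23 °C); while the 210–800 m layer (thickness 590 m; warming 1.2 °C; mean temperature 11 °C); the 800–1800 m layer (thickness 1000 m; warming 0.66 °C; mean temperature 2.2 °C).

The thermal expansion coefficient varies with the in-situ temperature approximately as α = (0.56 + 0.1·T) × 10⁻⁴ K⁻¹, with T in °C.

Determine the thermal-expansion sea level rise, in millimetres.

295 mm of thermosteric rise

Layer 1: α = (0.56 + 0.1×23)×10⁻⁴ = 2.86×10⁻⁴ K⁻¹
Layer 2: α = (0.56 + 0.1×11)×10⁻⁴ = 1.66×10⁻⁴ K⁻¹
Layer 3: α = (0.56 + 0.1×2.2)×10⁻⁴ = 0.78×10⁻⁴ K⁻¹
0–210 m: 2.86×10⁻⁴ × 210 × 2.1 = 0.126126 m
1.2 × 590 × 1.66×10⁻⁴ = 0.117528 m
Layer 3: 0.66 × 0.78×10⁻⁴ × 1000 = 0.05148 m
Δh = 0.126126 + 0.117528 + 0.05148 = 0.295134 m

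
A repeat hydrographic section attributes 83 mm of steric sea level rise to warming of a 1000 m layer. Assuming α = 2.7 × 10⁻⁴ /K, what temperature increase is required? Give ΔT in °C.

ΔT = Δh/(αH) = 0.083 / (2.7×10⁻⁴ × 1000) ≈ 0.3074 °C

about 0.307 °C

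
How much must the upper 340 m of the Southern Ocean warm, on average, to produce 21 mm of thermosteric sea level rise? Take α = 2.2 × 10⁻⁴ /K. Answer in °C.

0.281 °C

ΔT = Δh/(αH) = 0.021 / (2.2×10⁻⁴ × 340) ≈ 0.2807 °C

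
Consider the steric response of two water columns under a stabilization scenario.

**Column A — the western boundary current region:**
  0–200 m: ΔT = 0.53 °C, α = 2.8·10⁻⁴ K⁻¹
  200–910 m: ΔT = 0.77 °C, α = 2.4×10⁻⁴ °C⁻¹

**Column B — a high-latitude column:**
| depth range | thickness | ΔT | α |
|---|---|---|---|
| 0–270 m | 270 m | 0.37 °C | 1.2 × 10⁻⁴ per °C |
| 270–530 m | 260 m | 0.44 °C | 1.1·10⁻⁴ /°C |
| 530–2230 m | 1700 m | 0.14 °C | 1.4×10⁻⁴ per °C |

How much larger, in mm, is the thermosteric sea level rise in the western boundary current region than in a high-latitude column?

100 mm larger

A 0.53 × 2.8×10⁻⁴ × 200 = 0.02968 m
A 200–910 m: 2.4×10⁻⁴ × 710 × 0.77 = 0.131208 m
A total: 0.160888 m
B Layer 1: 0.37 × 270 × 1.2×10⁻⁴ = 0.011988 m
B 270–530 m: 0.44 × 260 × 1.1×10⁻⁴ = 0.012584 m
B Layer 3: 1700 × 0.14 × 1.4×10⁻⁴ = 0.03332 m
B total: 0.057892 m
Difference: 0.160888 − 0.057892 = 0.102996 m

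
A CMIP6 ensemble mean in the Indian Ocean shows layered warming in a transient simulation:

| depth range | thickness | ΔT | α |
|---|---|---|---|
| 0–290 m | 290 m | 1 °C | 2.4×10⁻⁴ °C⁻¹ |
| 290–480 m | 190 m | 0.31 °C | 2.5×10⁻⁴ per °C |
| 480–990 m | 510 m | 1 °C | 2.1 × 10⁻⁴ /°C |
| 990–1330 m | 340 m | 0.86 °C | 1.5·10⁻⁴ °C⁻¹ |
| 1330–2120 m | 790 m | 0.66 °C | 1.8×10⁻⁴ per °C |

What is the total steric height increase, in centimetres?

Δh ≈ 32.9 cm

0–290 m: 1 × 290 × 2.4×10⁻⁴ = 0.06960 m
2.5×10⁻⁴ × 0.31 × 190 = 0.014725 m
480–990 m: 1 × 510 × 2.1×10⁻⁴ = 0.10710 m
Layer 4: 1.5×10⁻⁴ × 340 × 0.86 = 0.04386 m
1330–2120 m: 0.66 × 1.8×10⁻⁴ × 790 = 0.093852 m
Δh = 0.06960 + 0.014725 + 0.10710 + 0.04386 + 0.093852 = 0.329137 m ≈ 32.9 cm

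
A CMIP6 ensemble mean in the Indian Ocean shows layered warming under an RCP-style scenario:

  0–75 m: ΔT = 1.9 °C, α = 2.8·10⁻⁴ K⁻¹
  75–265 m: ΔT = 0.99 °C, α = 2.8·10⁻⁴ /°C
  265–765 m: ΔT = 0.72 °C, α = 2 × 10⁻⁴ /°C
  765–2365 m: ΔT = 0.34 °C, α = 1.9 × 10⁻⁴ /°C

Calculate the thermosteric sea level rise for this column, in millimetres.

Δh ≈ 268 mm

2.8×10⁻⁴ × 1.9 × 75 = 0.03990 m
2.8×10⁻⁴ × 0.99 × 190 = 0.052668 m
500 × 0.72 × 2×10⁻⁴ = 0.07200 m
1.9×10⁻⁴ × 0.34 × 1600 = 0.10336 m
Δh = 0.03990 + 0.052668 + 0.07200 + 0.10336 = 0.267928 m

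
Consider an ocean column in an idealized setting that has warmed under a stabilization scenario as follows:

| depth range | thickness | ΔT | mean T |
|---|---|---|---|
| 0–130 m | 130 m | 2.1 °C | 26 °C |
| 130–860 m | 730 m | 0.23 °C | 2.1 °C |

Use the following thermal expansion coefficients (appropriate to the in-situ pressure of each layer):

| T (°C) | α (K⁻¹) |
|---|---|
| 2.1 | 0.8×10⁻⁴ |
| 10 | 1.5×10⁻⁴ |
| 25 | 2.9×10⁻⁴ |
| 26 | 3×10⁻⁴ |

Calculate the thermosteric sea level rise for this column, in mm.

Δh ≈ 95.3 mm

Layer 1 at 26 °C → α = 3×10⁻⁴ K⁻¹
Layer 2 at 2.1 °C → α = 0.8×10⁻⁴ K⁻¹
0–130 m: 2.1 × 3×10⁻⁴ × 130 = 0.08190 m
Layer 2: 0.23 × 730 × 0.8×10⁻⁴ = 0.013432 m
Δh = 0.08190 + 0.013432 = 0.095332 m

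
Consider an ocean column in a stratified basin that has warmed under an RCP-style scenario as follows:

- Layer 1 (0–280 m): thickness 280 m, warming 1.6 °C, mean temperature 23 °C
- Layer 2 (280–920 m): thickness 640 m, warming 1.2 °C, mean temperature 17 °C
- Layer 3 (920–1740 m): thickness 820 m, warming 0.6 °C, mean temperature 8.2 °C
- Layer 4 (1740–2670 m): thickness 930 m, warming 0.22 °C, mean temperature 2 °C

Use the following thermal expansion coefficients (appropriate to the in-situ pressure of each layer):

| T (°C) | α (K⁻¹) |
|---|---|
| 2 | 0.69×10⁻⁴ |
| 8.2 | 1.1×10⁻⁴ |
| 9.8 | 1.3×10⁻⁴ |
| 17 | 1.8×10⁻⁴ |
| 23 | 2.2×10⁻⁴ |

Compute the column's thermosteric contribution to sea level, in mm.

Layer 1 at 23 °C → α = 2.2×10⁻⁴ K⁻¹
Layer 2 at 17 °C → α = 1.8×10⁻⁴ K⁻¹
Layer 3 at 8.2 °C → α = 1.1×10⁻⁴ K⁻¹
Layer 4 at 2 °C → α = 0.69×10⁻⁴ K⁻¹
0–280 m: 2.2×10⁻⁴ × 280 × 1.6 = 0.09856 m
Layer 2: 640 × 1.2 × 1.8×10⁻⁴ = 0.13824 m
1.1×10⁻⁴ × 0.6 × 820 = 0.05412 m
0.22 × 930 × 0.69×10⁻⁴ = 0.0141174 m
Δh = 0.09856 + 0.13824 + 0.05412 + 0.0141174 = 0.3050374 m

Δh = 305 mm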